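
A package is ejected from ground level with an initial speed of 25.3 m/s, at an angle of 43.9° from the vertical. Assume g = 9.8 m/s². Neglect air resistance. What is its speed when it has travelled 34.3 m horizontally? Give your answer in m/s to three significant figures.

vₓ = 25.30 sin 43.9° = 17.54 m/s; v_y0 = 25.30 cos 43.9° = 18.23 m/s.
At x = 34.3 m, t = x/vₓ = 34.3/17.54 = 1.955 s.
Vertical velocity there: v_y = v_y0 − g t = 18.23 − 9.80 × 1.955 = −0.9309 m/s.
Speed: √(vₓ² + v_y²) = √(17.54² + 0.9309²) = 17.57 m/s.

17.6 m/s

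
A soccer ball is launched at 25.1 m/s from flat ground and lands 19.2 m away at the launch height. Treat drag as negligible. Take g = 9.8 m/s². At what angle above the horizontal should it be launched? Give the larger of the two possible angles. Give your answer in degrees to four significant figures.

R = v₀² sin 2θ / g gives sin 2θ = gR/v₀² = 9.80·19.2/25.1² = 0.2987.
2θ = 17.38° or 180° − 17.38° = 162.6°, so θ = 8.689° or 81.31°.
The larger angle is 81.31°.

81.31°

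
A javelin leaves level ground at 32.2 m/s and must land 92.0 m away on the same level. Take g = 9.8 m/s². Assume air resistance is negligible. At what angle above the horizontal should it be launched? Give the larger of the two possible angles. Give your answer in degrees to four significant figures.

Level-ground range R = v₀² sin(2θ)/g ⇒ sin(2θ) = gR/v₀² = 9.80 × 92.0 / 32.2² = 0.8696.
2θ = 60.41° or 180° − 60.41° = 119.6°, so θ = 30.20° or 59.80°.
The larger angle is 59.80°.

59.80°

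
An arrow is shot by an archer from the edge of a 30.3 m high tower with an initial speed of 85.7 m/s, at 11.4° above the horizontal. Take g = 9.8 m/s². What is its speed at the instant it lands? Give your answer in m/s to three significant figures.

89.1 m/s

Horizontal component vₓ = 85.70 cos 11.4° = 84.01 m/s; vertical v_y0 = 85.70 sin 11.4° = 16.94 m/s.
Vertical motion (up positive, ground at y = 0): 4.900 t² − (16.94) t − 30.3 = 0, so t = (16.94 + √(16.94² + 2·9.80·30.3)) / 9.80 = (16.94 + 29.68) / 9.80 = 4.757 s.
Vertical velocity at impact: v_y = v_y0 − g t = 16.94 − 9.80 × 4.757 = −29.68 m/s.
Speed: |v| = √(vₓ² + v_y²) = √(84.01² + 29.68²) = 89.10 m/s.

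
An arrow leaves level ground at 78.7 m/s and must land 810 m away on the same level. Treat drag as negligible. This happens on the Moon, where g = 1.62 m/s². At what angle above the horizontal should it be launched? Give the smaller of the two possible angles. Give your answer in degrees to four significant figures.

From R = (v₀²/g) sin 2θ: sin 2θ = 1.62 × 810 / 6193.7 = 0.2119.
2θ = 12.23° or 180° − 12.23° = 167.8°, so θ = 6.116° or 83.88°.
The smaller angle is 6.116°.

6.116°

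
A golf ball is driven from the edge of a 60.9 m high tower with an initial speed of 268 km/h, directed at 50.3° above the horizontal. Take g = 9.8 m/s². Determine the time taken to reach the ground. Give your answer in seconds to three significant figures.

12.7 s

Convert: 268 km/h = 268/3.6 = 74.44 m/s.
Horizontal component vₓ = 74.44 cos 50.3° = 47.55 m/s; vertical v_y0 = 74.44 sin 50.3° = 57.28 m/s.
Vertical motion (up positive, ground at y = 0): 4.900 t² − (57.28) t − 60.9 = 0, so t = (57.28 + √(57.28² + 2·9.80·60.9)) / 9.80 = (57.28 + 66.89) / 9.80 = 12.67 s.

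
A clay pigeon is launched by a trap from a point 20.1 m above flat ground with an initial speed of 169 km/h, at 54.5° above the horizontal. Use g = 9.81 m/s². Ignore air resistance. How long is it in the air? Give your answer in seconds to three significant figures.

Convert: 169 km/h = 169/3.6 = 46.94 m/s.
Resolve: vₓ = 46.94 cos 54.5° = 27.26 m/s and v_y0 = 46.94 sin 54.5° = 38.22 m/s.
With up positive and y = 0 at the ground: y(t) = 20.1 + (38.22) t − 4.905 t². Setting y = 0 and taking the positive root: t = [38.22 + √(38.22² + 2·9.81·20.1)] / 9.81 = (38.22 + 43.07) / 9.81 = 8.286 s.

8.29 s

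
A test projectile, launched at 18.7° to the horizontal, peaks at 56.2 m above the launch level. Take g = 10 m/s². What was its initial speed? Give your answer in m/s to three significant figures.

At the peak v_y = 0, so v_y0 = √(2gH) = √(2 × 10.0 × 56.2) = 33.53 m/s.
v_y0 = v₀ sin θ ⇒ v₀ = 33.53 / sin 18.7° = 104.6 m/s.

105 m/s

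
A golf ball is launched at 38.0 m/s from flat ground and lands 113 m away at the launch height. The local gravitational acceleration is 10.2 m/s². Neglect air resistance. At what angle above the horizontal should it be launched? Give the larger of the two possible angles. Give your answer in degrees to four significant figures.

63.52°

From R = (v₀²/g) sin 2θ: sin 2θ = 10.2 × 113 / 1444.0 = 0.7982.
2θ = 52.96° or 180° − 52.96° = 127.0°, so θ = 26.48° or 63.52°.
The larger angle is 63.52°.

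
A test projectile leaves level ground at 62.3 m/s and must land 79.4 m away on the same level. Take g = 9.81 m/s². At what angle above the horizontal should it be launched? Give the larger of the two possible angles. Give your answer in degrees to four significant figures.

R = v₀² sin 2θ / g gives sin 2θ = gR/v₀² = 9.81·79.4/62.3² = 0.2007.
2θ = 11.58° or 180° − 11.58° = 168.4°, so θ = 5.788° or 84.21°.
The larger angle is 84.21°.

84.21°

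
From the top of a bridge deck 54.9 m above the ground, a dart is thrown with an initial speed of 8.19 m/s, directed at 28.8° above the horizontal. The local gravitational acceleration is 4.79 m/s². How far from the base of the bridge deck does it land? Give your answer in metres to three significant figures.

vₓ = 8.190 cos 28.8° = 7.177 m/s; v_y0 = 8.190 sin 28.8° = 3.946 m/s.
Vertical motion (up positive, ground at y = 0): 2.395 t² − (3.946) t − 54.9 = 0, so t = (3.946 + √(3.946² + 2·4.79·54.9)) / 4.79 = (3.946 + 23.27) / 4.79 = 5.682 s.
Horizontal distance: R = vₓ t = 7.177 × 5.682 = 40.78 m.

40.8 m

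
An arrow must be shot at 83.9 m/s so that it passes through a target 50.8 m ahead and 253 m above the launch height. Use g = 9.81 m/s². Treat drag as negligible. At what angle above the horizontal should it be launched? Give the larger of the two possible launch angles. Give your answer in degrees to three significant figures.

Trajectory: y = x tanθ − g x² (1 + tan²θ)/(2v₀²). With x = 50.8, y = 253, v₀ = 83.9, g = 9.81:
1.798 tan²θ − 50.8 tanθ + (254.8) = 0.
tanθ = [50.8 ± √(50.8² − 4 × 1.798 × (254.8))] / (2 × 1.798) = (50.8 ± 27.35) / 3.596, giving tanθ = 6.521 or 21.73.
θ = 81.28° or 87.37°; the larger is 87.37°.

87.4°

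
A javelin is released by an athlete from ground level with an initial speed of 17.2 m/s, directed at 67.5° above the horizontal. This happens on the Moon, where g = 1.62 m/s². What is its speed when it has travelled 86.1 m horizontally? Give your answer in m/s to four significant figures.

Horizontal component vₓ = 17.20 cos 67.5° = 6.582 m/s; vertical v_y0 = 17.20 sin 67.5° = 15.89 m/s.
Time to reach x = 86.1 m: t = x/vₓ = 86.1/6.582 = 13.08 s.
Vertical velocity there: v_y = v_y0 − g t = 15.89 − 1.62 × 13.08 = −5.300 m/s.
Speed: √(vₓ² + v_y²) = √(6.582² + 5.300²) = 8.451 m/s.

8.451 m/s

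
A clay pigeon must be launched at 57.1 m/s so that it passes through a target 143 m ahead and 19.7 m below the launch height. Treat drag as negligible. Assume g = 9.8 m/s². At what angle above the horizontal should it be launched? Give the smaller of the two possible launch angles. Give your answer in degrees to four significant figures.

Trajectory: y = x tanθ − g x² (1 + tan²θ)/(2v₀²). With x = 143, y = −19.7, v₀ = 57.1, g = 9.80:
30.73 tan²θ − 143 tanθ + (11.03) = 0.
tanθ = [143 ± √(143² − 4 × 30.73 × (11.03))] / (2 × 30.73) = (143 ± 138.2) / 61.46, giving tanθ = 0.07847 or 4.575.
θ = 4.487° or 77.67°; the smaller is 4.487°.

4.487°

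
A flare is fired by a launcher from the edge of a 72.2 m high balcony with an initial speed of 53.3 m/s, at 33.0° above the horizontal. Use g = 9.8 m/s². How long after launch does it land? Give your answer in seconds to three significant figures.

Horizontal component vₓ = 53.30 cos 33.0° = 44.70 m/s; vertical v_y0 = 53.30 sin 33.0° = 29.03 m/s.
Vertical motion (up positive, ground at y = 0): 4.900 t² − (29.03) t − 72.2 = 0, so t = (29.03 + √(29.03² + 2·9.80·72.2)) / 9.80 = (29.03 + 47.52) / 9.80 = 7.811 s.

7.81 s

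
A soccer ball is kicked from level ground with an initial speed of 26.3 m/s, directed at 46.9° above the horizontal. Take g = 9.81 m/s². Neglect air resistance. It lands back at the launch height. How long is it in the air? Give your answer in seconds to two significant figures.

3.9 s

Components: vₓ = 26.30 cos 46.9° = 17.97 m/s, v_y0 = 26.30 sin 46.9° = 19.20 m/s.
Landing at launch height ⇒ T = 2 v_y0 / g = 2 × 19.20 / 9.81 = 3.915 s.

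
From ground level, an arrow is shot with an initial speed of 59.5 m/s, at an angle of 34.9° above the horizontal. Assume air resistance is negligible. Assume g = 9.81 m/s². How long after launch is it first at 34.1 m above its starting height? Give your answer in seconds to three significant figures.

1.21 s

Horizontal component vₓ = 59.50 cos 34.9° = 48.80 m/s; vertical v_y0 = 59.50 sin 34.9° = 34.04 m/s.
Set y = v_y0 t − ½ g t² = 34.1: 4.905 t² − 34.04 t + 34.1 = 0.
Quadratic formula: t = (34.04 ± √489.86) / 9.81 = (34.04 ± 22.13) / 9.81 → t = 1.214 s or 5.726 s.
The first (ascending) time is 1.214 s.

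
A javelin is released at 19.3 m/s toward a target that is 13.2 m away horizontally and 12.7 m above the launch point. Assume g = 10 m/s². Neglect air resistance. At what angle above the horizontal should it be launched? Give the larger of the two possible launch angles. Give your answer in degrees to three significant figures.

Trajectory: y = x tanθ − g x² (1 + tan²θ)/(2v₀²). With x = 13.2, y = 12.7, v₀ = 19.3, g = 10.0:
2.339 tan²θ − 13.2 tanθ + (15.04) = 0.
tanθ = [13.2 ± √(13.2² − 4 × 2.339 × (15.04))] / (2 × 2.339) = (13.2 ± 5.792) / 4.678, giving tanθ = 1.584 or 4.060.
θ = 57.73° or 76.16°; the larger is 76.16°.

76.2°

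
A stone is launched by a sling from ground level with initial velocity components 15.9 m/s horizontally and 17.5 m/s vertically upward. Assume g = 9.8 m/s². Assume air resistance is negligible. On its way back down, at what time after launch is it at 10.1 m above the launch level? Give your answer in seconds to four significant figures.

2.848 s

Require v_y0 t − ½ g t² = 10.1, i.e. 4.900 t² − 17.50 t + 10.1 = 0.
Quadratic formula: t = (17.50 ± √108.29) / 9.80 = (17.50 ± 10.41) / 9.80 → t = 0.7239 s or 2.848 s.
The descending-branch root is 2.848 s.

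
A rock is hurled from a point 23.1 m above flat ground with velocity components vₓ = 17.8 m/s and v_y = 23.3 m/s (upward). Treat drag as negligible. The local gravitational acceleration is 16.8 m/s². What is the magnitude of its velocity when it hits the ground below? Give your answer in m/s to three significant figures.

40.4 m/s

The projectile lands when y = 23.1 + (23.30) t − ½·16.8·t² = 0. Positive root: t = (23.30 + √(23.30² + 2·16.8·23.1)) / 16.8 = (23.30 + 36.32) / 16.8 = 3.549 s.
Vertical velocity at impact: v_y = v_y0 − g t = 23.30 − 16.8 × 3.549 = −36.32 m/s.
Speed: |v| = √(vₓ² + v_y²) = √(17.80² + 36.32²) = 40.45 m/s.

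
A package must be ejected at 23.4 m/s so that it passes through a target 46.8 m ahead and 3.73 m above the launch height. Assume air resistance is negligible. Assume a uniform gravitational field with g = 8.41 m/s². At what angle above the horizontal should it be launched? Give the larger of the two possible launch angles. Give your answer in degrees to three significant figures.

65.9°

Trajectory: y = x tanθ − g x² (1 + tan²θ)/(2v₀²). With x = 46.8, y = 3.73, v₀ = 23.4, g = 8.41:
16.82 tan²θ − 46.8 tanθ + (20.55) = 0.
tanθ = [46.8 ± √(46.8² − 4 × 16.82 × (20.55))] / (2 × 16.82) = (46.8 ± 28.42) / 33.64, giving tanθ = 0.5464 or 2.236.
θ = 28.65° or 65.90°; the larger is 65.90°.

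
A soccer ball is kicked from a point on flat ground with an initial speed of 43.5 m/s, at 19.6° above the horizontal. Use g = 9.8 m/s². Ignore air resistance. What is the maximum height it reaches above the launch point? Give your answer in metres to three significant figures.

Components: vₓ = 43.50 cos 19.6° = 40.98 m/s, v_y0 = 43.50 sin 19.6° = 14.59 m/s.
Peak height H = v_y0² / (2g) = 212.93 / 19.60 = 10.86 m.

10.9 m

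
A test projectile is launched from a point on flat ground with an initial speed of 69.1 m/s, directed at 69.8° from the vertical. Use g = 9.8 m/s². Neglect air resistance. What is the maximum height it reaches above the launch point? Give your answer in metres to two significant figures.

29 m

vₓ = 69.10 sin 69.8° = 64.85 m/s; v_y0 = 69.10 cos 69.8° = 23.86 m/s.
Peak height H = v_y0² / (2g) = 569.30 / 19.60 = 29.05 m.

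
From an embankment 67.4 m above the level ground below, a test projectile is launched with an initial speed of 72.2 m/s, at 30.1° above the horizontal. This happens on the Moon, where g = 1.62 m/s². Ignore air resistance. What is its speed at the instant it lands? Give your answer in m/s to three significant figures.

73.7 m/s

Horizontal component vₓ = 72.20 cos 30.1° = 62.46 m/s; vertical v_y0 = 72.20 sin 30.1° = 36.21 m/s.
Vertical motion (up positive, ground at y = 0): 0.8100 t² − (36.21) t − 67.4 = 0, so t = (36.21 + √(36.21² + 2·1.62·67.4)) / 1.62 = (36.21 + 39.11) / 1.62 = 46.49 s.
Vertical velocity at impact: v_y = v_y0 − g t = 36.21 − 1.62 × 46.49 = −39.11 m/s.
Speed: |v| = √(vₓ² + v_y²) = √(62.46² + 39.11²) = 73.70 m/s.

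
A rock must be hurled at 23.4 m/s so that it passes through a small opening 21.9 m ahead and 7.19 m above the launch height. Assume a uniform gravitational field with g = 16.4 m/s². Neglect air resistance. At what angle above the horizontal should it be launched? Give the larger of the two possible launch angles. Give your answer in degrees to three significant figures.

64.5°

Trajectory: y = x tanθ − g x² (1 + tan²θ)/(2v₀²). With x = 21.9, y = 7.19, v₀ = 23.4, g = 16.4:
7.182 tan²θ − 21.9 tanθ + (14.37) = 0.
tanθ = [21.9 ± √(21.9² − 4 × 7.182 × (14.37))] / (2 × 7.182) = (21.9 ± 8.167) / 14.36, giving tanθ = 0.9560 or 2.093.
θ = 43.71° or 64.46°; the larger is 64.46°.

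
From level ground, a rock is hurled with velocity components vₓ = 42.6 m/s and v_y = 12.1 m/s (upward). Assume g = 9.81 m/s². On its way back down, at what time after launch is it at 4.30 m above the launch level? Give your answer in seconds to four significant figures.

2.036 s

Height y(t) = 12.10 t − 4.905 t² = 4.30 gives 4.905 t² − 12.10 t + 4.30 = 0.
Quadratic formula: t = (12.10 ± √62.044) / 9.81 = (12.10 ± 7.877) / 9.81 → t = 0.4305 s or 2.036 s.
The descending-branch root is 2.036 s.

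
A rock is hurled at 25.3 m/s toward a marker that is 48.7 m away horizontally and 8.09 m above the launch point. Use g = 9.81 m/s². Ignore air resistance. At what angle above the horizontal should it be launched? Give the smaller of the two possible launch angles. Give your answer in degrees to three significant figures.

36.8°

Trajectory: y = x tanθ − g x² (1 + tan²θ)/(2v₀²). With x = 48.7, y = 8.09, v₀ = 25.3, g = 9.81:
18.17 tan²θ − 48.7 tanθ + (26.26) = 0.
tanθ = [48.7 ± √(48.7² − 4 × 18.17 × (26.26))] / (2 × 18.17) = (48.7 ± 21.50) / 36.35, giving tanθ = 0.7482 or 1.931.
θ = 36.81° or 62.63°; the smaller is 36.81°.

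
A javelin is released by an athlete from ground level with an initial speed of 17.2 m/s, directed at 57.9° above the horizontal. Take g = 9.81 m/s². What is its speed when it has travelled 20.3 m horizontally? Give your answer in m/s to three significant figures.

vₓ = 17.20 cos 57.9° = 9.140 m/s; v_y0 = 17.20 sin 57.9° = 14.57 m/s.
At x = 20.3 m, t = x/vₓ = 20.3/9.140 = 2.221 s.
Vertical velocity there: v_y = v_y0 − g t = 14.57 − 9.81 × 2.221 = −7.217 m/s.
Speed: √(vₓ² + v_y²) = √(9.140² + 7.217²) = 11.65 m/s.

11.6 m/s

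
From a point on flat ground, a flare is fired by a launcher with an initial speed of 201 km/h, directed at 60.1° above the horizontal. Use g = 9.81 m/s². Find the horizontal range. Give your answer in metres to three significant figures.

275 m

Convert: 201 km/h = 201/3.6 = 55.83 m/s.
Components: vₓ = 55.83 cos 60.1° = 27.83 m/s, v_y0 = 55.83 sin 60.1° = 48.40 m/s.
Time aloft: T = 2 v_y0 / g = 2 × 48.40 / 9.81 = 9.868 s.
Range: R = vₓ T = 27.83 × 9.868 = 274.6 m.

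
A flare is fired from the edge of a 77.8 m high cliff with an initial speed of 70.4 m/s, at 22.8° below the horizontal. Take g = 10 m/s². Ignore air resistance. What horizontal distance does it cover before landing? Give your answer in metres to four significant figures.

vₓ = 70.40 cos 22.8° = 64.90 m/s; v_y0 = −27.28 m/s (downward).
Vertical motion (up positive, ground at y = 0): 5.000 t² − (−27.28) t − 77.8 = 0, so t = (−27.28 + √(27.28² + 2·10.0·77.8)) / 10.0 = (−27.28 + 47.96) / 10.0 = 2.068 s.
Horizontal distance: R = vₓ t = 64.90 × 2.068 = 134.2 m.

134.2 m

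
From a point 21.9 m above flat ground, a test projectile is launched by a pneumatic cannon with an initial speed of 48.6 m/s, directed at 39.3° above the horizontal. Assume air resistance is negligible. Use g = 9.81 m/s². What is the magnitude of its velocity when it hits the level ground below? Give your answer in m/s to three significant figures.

Resolve: vₓ = 48.60 cos 39.3° = 37.61 m/s and v_y0 = 48.60 sin 39.3° = 30.78 m/s.
The projectile lands when y = 21.9 + (30.78) t − ½·9.81·t² = 0. Positive root: t = (30.78 + √(30.78² + 2·9.81·21.9)) / 9.81 = (30.78 + 37.11) / 9.81 = 6.921 s.
Vertical velocity at impact: v_y = v_y0 − g t = 30.78 − 9.81 × 6.921 = −37.11 m/s.
Speed: |v| = √(vₓ² + v_y²) = √(37.61² + 37.11²) = 52.84 m/s.

52.8 m/s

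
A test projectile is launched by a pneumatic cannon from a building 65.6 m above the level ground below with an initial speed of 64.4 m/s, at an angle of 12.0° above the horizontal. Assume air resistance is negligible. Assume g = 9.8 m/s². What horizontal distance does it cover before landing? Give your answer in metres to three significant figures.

Horizontal component vₓ = 64.40 cos 12.0° = 62.99 m/s; vertical v_y0 = 64.40 sin 12.0° = 13.39 m/s.
Vertical motion (up positive, ground at y = 0): 4.900 t² − (13.39) t − 65.6 = 0, so t = (13.39 + √(13.39² + 2·9.80·65.6)) / 9.80 = (13.39 + 38.28) / 9.80 = 5.272 s.
Horizontal distance: R = vₓ t = 62.99 × 5.272 = 332.1 m.

332 m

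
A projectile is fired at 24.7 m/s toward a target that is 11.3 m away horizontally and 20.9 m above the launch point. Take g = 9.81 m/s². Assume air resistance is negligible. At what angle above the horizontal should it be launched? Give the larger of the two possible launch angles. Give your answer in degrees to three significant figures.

Trajectory: y = x tanθ − g x² (1 + tan²θ)/(2v₀²). With x = 11.3, y = 20.9, v₀ = 24.7, g = 9.81:
1.027 tan²θ − 11.3 tanθ + (21.93) = 0.
tanθ = [11.3 ± √(11.3² − 4 × 1.027 × (21.93))] / (2 × 1.027) = (11.3 ± 6.136) / 2.053, giving tanθ = 2.515 or 8.492.
θ = 68.32° or 83.28°; the larger is 83.28°.

83.3°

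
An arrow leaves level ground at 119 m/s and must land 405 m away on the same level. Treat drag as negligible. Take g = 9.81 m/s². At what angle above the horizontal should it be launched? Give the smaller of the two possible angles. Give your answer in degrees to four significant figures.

8.147°

From R = (v₀²/g) sin 2θ: sin 2θ = 9.81 × 405 / 14161 = 0.2806.
2θ = 16.29° or 180° − 16.29° = 163.7°, so θ = 8.147° or 81.85°.
The smaller angle is 8.147°.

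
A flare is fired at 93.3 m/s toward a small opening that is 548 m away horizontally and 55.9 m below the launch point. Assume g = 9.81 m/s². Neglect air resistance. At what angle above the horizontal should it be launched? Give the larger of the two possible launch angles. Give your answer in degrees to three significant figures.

71.7°

Trajectory: y = x tanθ − g x² (1 + tan²θ)/(2v₀²). With x = 548, y = −55.9, v₀ = 93.3, g = 9.81:
169.2 tan²θ − 548 tanθ + (113.3) = 0.
tanθ = [548 ± √(548² − 4 × 169.2 × (113.3))] / (2 × 169.2) = (548 ± 472.9) / 338.4, giving tanθ = 0.2220 or 3.017.
θ = 12.52° or 71.66°; the larger is 71.66°.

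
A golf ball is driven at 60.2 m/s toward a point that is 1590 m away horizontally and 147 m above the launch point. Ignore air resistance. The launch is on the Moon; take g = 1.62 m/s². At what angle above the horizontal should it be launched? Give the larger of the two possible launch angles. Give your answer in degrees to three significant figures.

Trajectory: y = x tanθ − g x² (1 + tan²θ)/(2v₀²). With x = 1590, y = 147, v₀ = 60.2, g = 1.62:
565.0 tan²θ − 1590 tanθ + (712.0) = 0.
tanθ = [1590 ± √(1590² − 4 × 565.0 × (712.0))] / (2 × 565.0) = (1590 ± 958.5) / 1130, giving tanθ = 0.5588 or 2.255.
θ = 29.20° or 66.09°; the larger is 66.09°.

66.1°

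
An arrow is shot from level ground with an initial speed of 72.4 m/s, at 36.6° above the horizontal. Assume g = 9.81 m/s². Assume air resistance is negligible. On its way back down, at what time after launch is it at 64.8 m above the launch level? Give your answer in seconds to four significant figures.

Resolve: vₓ = 72.40 cos 36.6° = 58.12 m/s and v_y0 = 72.40 sin 36.6° = 43.17 m/s.
Height y(t) = 43.17 t − 4.905 t² = 64.8 gives 4.905 t² − 43.17 t + 64.8 = 0.
t = [43.17 ± √(43.17² − 2·9.81·64.8)] / 9.81 = (43.17 ± 24.33) / 9.81, so t = 1.920 s or t = 6.880 s.
The descending-branch root is 6.880 s.

6.880 s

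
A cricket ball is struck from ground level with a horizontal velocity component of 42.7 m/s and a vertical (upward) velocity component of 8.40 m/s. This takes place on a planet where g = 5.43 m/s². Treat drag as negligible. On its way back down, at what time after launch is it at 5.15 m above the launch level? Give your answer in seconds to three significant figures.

Set y = v_y0 t − ½ g t² = 5.15: 2.715 t² − 8.400 t + 5.15 = 0.
Quadratic formula: t = (8.400 ± √14.631) / 5.43 = (8.400 ± 3.825) / 5.43 → t = 0.8425 s or 2.251 s.
The descending-branch root is 2.251 s.

2.25 s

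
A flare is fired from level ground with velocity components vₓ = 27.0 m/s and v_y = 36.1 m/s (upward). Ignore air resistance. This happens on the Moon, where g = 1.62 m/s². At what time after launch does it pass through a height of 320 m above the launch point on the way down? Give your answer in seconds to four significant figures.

Require v_y0 t − ½ g t² = 320, i.e. 0.8100 t² − 36.10 t + 320 = 0.
t = [36.10 ± √(36.10² − 2·1.62·320)] / 1.62 = (36.10 ± 16.32) / 1.62, so t = 12.21 s or t = 32.36 s.
The descending-branch root is 32.36 s.

32.36 s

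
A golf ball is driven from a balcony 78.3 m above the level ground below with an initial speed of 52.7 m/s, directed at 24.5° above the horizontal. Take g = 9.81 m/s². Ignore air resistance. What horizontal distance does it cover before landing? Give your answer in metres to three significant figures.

326 m

Components: vₓ = 52.70 cos 24.5° = 47.95 m/s, v_y0 = 52.70 sin 24.5° = 21.85 m/s.
The projectile lands when y = 78.3 + (21.85) t − ½·9.81·t² = 0. Positive root: t = (21.85 + √(21.85² + 2·9.81·78.3)) / 9.81 = (21.85 + 44.88) / 9.81 = 6.802 s.
Horizontal distance: R = vₓ t = 47.95 × 6.802 = 326.2 m.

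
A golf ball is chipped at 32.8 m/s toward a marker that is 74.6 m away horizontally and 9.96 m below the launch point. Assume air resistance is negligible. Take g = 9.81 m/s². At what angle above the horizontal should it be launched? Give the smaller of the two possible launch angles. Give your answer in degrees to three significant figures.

Trajectory: y = x tanθ − g x² (1 + tan²θ)/(2v₀²). With x = 74.6, y = −9.96, v₀ = 32.8, g = 9.81:
25.37 tan²θ − 74.6 tanθ + (15.41) = 0.
tanθ = [74.6 ± √(74.6² − 4 × 25.37 × (15.41))] / (2 × 25.37) = (74.6 ± 63.25) / 50.75, giving tanθ = 0.2236 or 2.717.
θ = 12.60° or 69.79°; the smaller is 12.60°.

12.6°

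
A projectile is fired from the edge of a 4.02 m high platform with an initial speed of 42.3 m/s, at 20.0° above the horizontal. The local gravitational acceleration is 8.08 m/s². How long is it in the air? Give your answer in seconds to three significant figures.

Horizontal component vₓ = 42.30 cos 20.0° = 39.75 m/s; vertical v_y0 = 42.30 sin 20.0° = 14.47 m/s.
The projectile lands when y = 4.02 + (14.47) t − ½·8.08·t² = 0. Positive root: t = (14.47 + √(14.47² + 2·8.08·4.02)) / 8.08 = (14.47 + 16.56) / 8.08 = 3.840 s.

3.84 s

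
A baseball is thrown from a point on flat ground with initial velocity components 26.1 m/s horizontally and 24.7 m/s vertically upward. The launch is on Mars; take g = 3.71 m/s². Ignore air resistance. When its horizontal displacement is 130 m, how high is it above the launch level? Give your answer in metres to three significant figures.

Time to reach x = 130 m: t = x/vₓ = 130/26.10 = 4.981 s.
Height: y = v_y0 t − ½ g t² = 24.70 × 4.981 − 1.855 × 4.981² = 123.0 − 46.02 = 77.01 m.

77.0 m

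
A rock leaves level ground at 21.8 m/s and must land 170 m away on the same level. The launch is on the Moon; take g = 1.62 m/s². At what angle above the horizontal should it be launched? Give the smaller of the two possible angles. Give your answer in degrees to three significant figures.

R = v₀² sin 2θ / g gives sin 2θ = gR/v₀² = 1.62·170/21.8² = 0.5795.
2θ = 35.42° or 180° − 35.42° = 144.6°, so θ = 17.71° or 72.29°.
The smaller angle is 17.71°.

17.7°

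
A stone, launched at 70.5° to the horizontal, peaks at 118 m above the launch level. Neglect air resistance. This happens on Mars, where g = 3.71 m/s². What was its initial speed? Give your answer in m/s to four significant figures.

At the peak v_y = 0, so v_y0 = √(2gH) = √(2 × 3.71 × 118) = 29.59 m/s.
v_y0 = v₀ sin θ ⇒ v₀ = 29.59 / sin 70.5° = 31.39 m/s.

31.39 m/s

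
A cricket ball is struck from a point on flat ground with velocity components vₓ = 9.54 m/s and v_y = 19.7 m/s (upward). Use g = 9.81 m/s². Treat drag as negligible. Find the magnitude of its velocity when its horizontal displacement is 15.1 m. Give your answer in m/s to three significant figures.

Time to reach x = 15.1 m: t = x/vₓ = 15.1/9.540 = 1.583 s.
Vertical velocity there: v_y = v_y0 − g t = 19.70 − 9.81 × 1.583 = 4.173 m/s.
Speed: √(vₓ² + v_y²) = √(9.540² + 4.173²) = 10.41 m/s.

10.4 m/s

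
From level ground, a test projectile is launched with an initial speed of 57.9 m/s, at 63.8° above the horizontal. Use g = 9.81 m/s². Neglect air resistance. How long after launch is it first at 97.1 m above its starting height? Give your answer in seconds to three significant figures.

2.42 s

Horizontal component vₓ = 57.90 cos 63.8° = 25.56 m/s; vertical v_y0 = 57.90 sin 63.8° = 51.95 m/s.
Require v_y0 t − ½ g t² = 97.1, i.e. 4.905 t² − 51.95 t + 97.1 = 0.
Quadratic formula: t = (51.95 ± √793.83) / 9.81 = (51.95 ± 28.18) / 9.81 → t = 2.424 s or 8.168 s.
The first (ascending) time is 2.424 s.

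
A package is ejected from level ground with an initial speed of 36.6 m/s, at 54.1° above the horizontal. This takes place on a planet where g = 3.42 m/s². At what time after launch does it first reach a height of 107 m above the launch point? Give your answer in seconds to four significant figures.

5.123 s

Resolve: vₓ = 36.60 cos 54.1° = 21.46 m/s and v_y0 = 36.60 sin 54.1° = 29.65 m/s.
Height y(t) = 29.65 t − 1.710 t² = 107 gives 1.710 t² − 29.65 t + 107 = 0.
Quadratic formula: t = (29.65 ± √147.10) / 3.42 = (29.65 ± 12.13) / 3.42 → t = 5.123 s or 12.22 s.
The first (ascending) time is 5.123 s.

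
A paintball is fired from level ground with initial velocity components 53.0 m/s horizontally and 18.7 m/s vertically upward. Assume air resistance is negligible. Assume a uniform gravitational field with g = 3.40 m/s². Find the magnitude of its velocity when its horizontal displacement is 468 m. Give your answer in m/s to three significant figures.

Time to reach x = 468 m: t = x/vₓ = 468/53.00 = 8.830 s.
Vertical velocity there: v_y = v_y0 − g t = 18.70 − 3.40 × 8.830 = −11.32 m/s.
Speed: √(vₓ² + v_y²) = √(53.00² + 11.32²) = 54.20 m/s.

54.2 m/s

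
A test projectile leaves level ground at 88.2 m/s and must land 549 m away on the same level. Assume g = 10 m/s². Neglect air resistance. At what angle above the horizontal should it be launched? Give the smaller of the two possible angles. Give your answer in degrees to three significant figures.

22.4°

Level-ground range R = v₀² sin(2θ)/g ⇒ sin(2θ) = gR/v₀² = 10.0 × 549 / 88.2² = 0.7057.
2θ = 44.89° or 180° − 44.89° = 135.1°, so θ = 22.44° or 67.56°.
The smaller angle is 22.44°.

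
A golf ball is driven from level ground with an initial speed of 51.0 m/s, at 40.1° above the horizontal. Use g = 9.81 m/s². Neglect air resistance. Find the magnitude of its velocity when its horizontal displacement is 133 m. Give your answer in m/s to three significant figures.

Horizontal component vₓ = 51.00 cos 40.1° = 39.01 m/s; vertical v_y0 = 51.00 sin 40.1° = 32.85 m/s.
At x = 133 m, t = x/vₓ = 133/39.01 = 3.409 s.
Vertical velocity there: v_y = v_y0 − g t = 32.85 − 9.81 × 3.409 = −0.5949 m/s.
Speed: √(vₓ² + v_y²) = √(39.01² + 0.5949²) = 39.02 m/s.

39.0 m/s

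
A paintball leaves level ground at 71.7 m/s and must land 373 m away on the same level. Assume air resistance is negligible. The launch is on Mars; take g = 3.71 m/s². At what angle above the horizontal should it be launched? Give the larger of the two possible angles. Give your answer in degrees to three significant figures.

R = v₀² sin 2θ / g gives sin 2θ = gR/v₀² = 3.71·373/71.7² = 0.2692.
2θ = 15.62° or 180° − 15.62° = 164.4°, so θ = 7.808° or 82.19°.
The larger angle is 82.19°.

82.2°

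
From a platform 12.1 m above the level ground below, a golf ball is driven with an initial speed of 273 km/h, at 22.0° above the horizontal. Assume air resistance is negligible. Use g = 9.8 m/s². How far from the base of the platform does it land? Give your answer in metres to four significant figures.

Convert: 273 km/h = 273/3.6 = 75.83 m/s.
vₓ = 75.83 cos 22.0° = 70.31 m/s; v_y0 = 75.83 sin 22.0° = 28.41 m/s.
The projectile lands when y = 12.1 + (28.41) t − ½·9.80·t² = 0. Positive root: t = (28.41 + √(28.41² + 2·9.80·12.1)) / 9.80 = (28.41 + 32.31) / 9.80 = 6.196 s.
Horizontal distance: R = vₓ t = 70.31 × 6.196 = 435.7 m.

435.7 m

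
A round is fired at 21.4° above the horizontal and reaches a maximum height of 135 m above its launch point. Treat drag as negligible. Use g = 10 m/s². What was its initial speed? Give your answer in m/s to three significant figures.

At the peak v_y = 0, so v_y0 = √(2gH) = √(2 × 10.0 × 135) = 51.96 m/s.
v_y0 = v₀ sin θ ⇒ v₀ = 51.96 / sin 21.4° = 142.4 m/s.

142 m/s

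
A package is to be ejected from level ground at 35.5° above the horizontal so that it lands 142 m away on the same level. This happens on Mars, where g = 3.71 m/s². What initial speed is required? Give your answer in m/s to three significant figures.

Level-ground range: R = v₀² sin(2θ)/g, so v₀ = √(gR / sin 2θ).
v₀ = √(3.71 × 142 / sin 71.00°) = √(526.8 / 0.9455) = √557.18 = 23.60 m/s.

23.6 m/s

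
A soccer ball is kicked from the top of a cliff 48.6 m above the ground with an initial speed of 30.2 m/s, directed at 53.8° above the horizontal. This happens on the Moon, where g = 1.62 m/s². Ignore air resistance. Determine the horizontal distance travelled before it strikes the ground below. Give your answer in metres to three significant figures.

570 m

vₓ = 30.20 cos 53.8° = 17.84 m/s; v_y0 = 30.20 sin 53.8° = 24.37 m/s.
With up positive and y = 0 at the ground: y(t) = 48.6 + (24.37) t − 0.8100 t². Setting y = 0 and taking the positive root: t = [24.37 + √(24.37² + 2·1.62·48.6)] / 1.62 = (24.37 + 27.41) / 1.62 = 31.96 s.
Horizontal distance: R = vₓ t = 17.84 × 31.96 = 570.1 m.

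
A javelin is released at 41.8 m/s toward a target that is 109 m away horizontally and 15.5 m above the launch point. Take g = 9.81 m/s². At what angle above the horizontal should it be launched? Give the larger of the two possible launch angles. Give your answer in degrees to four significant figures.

69.89°

Trajectory: y = x tanθ − g x² (1 + tan²θ)/(2v₀²). With x = 109, y = 15.5, v₀ = 41.8, g = 9.81:
33.35 tan²θ − 109 tanθ + (48.85) = 0.
tanθ = [109 ± √(109² − 4 × 33.35 × (48.85))] / (2 × 33.35) = (109 ± 73.23) / 66.71, giving tanθ = 0.5362 or 2.732.
θ = 28.20° or 69.89°; the larger is 69.89°.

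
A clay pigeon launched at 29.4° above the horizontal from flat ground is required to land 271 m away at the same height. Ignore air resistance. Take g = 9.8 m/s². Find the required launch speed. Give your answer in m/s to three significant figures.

From R = (v₀² / g) sin 2θ: v₀ = √(gR / sin 2θ).
v₀ = √(9.80 × 271 / sin 58.80°) = √(2656 / 0.8554) = √3104.9 = 55.72 m/s.

55.7 m/s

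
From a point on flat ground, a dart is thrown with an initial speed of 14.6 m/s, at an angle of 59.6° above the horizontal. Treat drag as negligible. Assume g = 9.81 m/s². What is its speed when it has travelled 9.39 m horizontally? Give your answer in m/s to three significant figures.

Horizontal component vₓ = 14.60 cos 59.6° = 7.388 m/s; vertical v_y0 = 14.60 sin 59.6° = 12.59 m/s.
x = vₓ t ⇒ t = 9.39/7.388 = 1.271 s.
Vertical velocity there: v_y = v_y0 − g t = 12.59 − 9.81 × 1.271 = 0.1245 m/s.
Speed: √(vₓ² + v_y²) = √(7.388² + 0.1245²) = 7.389 m/s.

7.39 m/s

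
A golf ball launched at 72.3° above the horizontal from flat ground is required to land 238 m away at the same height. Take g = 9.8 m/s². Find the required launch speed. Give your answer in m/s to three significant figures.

63.5 m/s

Level-ground range: R = v₀² sin(2θ)/g, so v₀ = √(gR / sin 2θ).
v₀ = √(9.80 × 238 / sin 144.6°) = √(2332 / 0.5793) = √4026.4 = 63.45 m/s.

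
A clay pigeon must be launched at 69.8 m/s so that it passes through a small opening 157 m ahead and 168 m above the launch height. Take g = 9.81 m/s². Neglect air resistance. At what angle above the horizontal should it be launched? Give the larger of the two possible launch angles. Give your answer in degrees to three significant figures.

77.9°

Trajectory: y = x tanθ − g x² (1 + tan²θ)/(2v₀²). With x = 157, y = 168, v₀ = 69.8, g = 9.81:
24.82 tan²θ − 157 tanθ + (192.8) = 0.
tanθ = [157 ± √(157² − 4 × 24.82 × (192.8))] / (2 × 24.82) = (157 ± 74.23) / 49.63, giving tanθ = 1.668 or 4.659.
θ = 59.05° or 77.89°; the larger is 77.89°.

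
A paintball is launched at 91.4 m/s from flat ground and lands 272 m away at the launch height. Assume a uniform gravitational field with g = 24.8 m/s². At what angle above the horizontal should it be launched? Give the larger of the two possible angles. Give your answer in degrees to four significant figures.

63.08°

Level-ground range R = v₀² sin(2θ)/g ⇒ sin(2θ) = gR/v₀² = 24.8 × 272 / 91.4² = 0.8075.
2θ = 53.85° or 180° − 53.85° = 126.2°, so θ = 26.92° or 63.08°.
The larger angle is 63.08°.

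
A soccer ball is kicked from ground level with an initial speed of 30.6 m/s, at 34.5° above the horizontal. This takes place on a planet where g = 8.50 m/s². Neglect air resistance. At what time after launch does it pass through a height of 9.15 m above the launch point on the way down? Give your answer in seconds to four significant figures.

3.455 s

vₓ = 30.60 cos 34.5° = 25.22 m/s; v_y0 = 30.60 sin 34.5° = 17.33 m/s.
Height y(t) = 17.33 t − 4.250 t² = 9.15 gives 4.250 t² − 17.33 t + 9.15 = 0.
Quadratic formula: t = (17.33 ± √144.85) / 8.50 = (17.33 ± 12.04) / 8.50 → t = 0.6231 s or 3.455 s.
The descending-branch root is 3.455 s.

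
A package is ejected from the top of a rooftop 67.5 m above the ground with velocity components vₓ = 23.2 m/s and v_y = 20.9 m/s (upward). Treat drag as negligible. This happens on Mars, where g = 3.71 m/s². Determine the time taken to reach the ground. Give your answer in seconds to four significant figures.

Vertical motion (up positive, ground at y = 0): 1.855 t² − (20.90) t − 67.5 = 0, so t = (20.90 + √(20.90² + 2·3.71·67.5)) / 3.71 = (20.90 + 30.62) / 3.71 = 13.89 s.

13.89 s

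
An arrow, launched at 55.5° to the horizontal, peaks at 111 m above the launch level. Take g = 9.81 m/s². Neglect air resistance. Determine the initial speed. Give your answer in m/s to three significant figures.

56.6 m/s

At the peak v_y = 0, so v_y0 = √(2gH) = √(2 × 9.81 × 111) = 46.67 m/s.
v_y0 = v₀ sin θ ⇒ v₀ = 46.67 / sin 55.5° = 56.63 m/s.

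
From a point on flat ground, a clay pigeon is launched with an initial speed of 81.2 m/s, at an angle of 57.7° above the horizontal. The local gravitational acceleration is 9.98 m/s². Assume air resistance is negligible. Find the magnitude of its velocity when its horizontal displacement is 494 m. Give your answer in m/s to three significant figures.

62.5 m/s

Horizontal component vₓ = 81.20 cos 57.7° = 43.39 m/s; vertical v_y0 = 81.20 sin 57.7° = 68.64 m/s.
At x = 494 m, t = x/vₓ = 494/43.39 = 11.39 s.
Vertical velocity there: v_y = v_y0 − g t = 68.64 − 9.98 × 11.39 = −44.99 m/s.
Speed: √(vₓ² + v_y²) = √(43.39² + 44.99²) = 62.50 m/s.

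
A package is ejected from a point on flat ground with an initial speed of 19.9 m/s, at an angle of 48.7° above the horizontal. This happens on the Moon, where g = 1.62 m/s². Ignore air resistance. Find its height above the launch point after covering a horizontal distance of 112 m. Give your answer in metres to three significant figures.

Horizontal component vₓ = 19.90 cos 48.7° = 13.13 m/s; vertical v_y0 = 19.90 sin 48.7° = 14.95 m/s.
At x = 112 m, t = x/vₓ = 112/13.13 = 8.527 s.
Height: y = v_y0 t − ½ g t² = 14.95 × 8.527 − 0.8100 × 8.527² = 127.5 − 58.90 = 68.59 m.

68.6 m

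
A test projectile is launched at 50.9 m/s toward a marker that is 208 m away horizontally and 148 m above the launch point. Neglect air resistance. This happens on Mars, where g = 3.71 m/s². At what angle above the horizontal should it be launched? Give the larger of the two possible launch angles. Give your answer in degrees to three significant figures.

80.1°

Trajectory: y = x tanθ − g x² (1 + tan²θ)/(2v₀²). With x = 208, y = 148, v₀ = 50.9, g = 3.71:
30.98 tan²θ − 208 tanθ + (179.0) = 0.
tanθ = [208 ± √(208² − 4 × 30.98 × (179.0))] / (2 × 30.98) = (208 ± 145.2) / 61.95, giving tanθ = 1.013 or 5.701.
θ = 45.38° or 80.05°; the larger is 80.05°.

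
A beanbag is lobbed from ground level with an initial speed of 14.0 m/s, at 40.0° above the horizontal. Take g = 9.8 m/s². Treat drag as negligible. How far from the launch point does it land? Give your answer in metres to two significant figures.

Components: vₓ = 14.00 cos 40.0° = 10.72 m/s, v_y0 = 14.00 sin 40.0° = 8.999 m/s.
Time aloft: T = 2 v_y0 / g = 2 × 8.999 / 9.80 = 1.837 s.
Horizontal distance R = vₓ T = 10.72 × 1.837 = 19.70 m.

20 m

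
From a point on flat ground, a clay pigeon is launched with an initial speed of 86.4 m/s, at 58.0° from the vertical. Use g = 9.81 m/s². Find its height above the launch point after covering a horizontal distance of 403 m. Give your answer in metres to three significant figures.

103 m

vₓ = 86.40 sin 58.0° = 73.27 m/s; v_y0 = 86.40 cos 58.0° = 45.79 m/s.
x = vₓ t ⇒ t = 403/73.27 = 5.500 s.
Height: y = v_y0 t − ½ g t² = 45.79 × 5.500 − 4.905 × 5.500² = 251.8 − 148.4 = 103.4 m.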